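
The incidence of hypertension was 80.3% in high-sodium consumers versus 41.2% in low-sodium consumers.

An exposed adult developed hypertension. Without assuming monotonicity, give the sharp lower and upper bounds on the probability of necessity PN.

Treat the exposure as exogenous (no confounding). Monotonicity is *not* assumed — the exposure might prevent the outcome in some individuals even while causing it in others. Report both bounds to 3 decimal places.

0.487 ≤ PN ≤ 0.732

p₁ = 0.803, p₀ = 0.412.
Under exogeneity alone the bounds on PN are max{0,(p₁−p₀)/p₁} ≤ PN ≤ min{1,(1−p₀)/p₁}.
  lower = (p₁ − p₀)/p₁ = 0.391 / 0.803 ≈ 0.4869
  upper = min{1, (1 − p₀)/p₁} = 0.588 / 0.803 ≈ 0.7323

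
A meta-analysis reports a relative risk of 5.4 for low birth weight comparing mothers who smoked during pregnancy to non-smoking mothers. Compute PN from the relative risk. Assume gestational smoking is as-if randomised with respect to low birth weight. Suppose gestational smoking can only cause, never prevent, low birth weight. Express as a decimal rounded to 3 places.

PN ≈ 0.815

Under exogeneity and monotonicity, PN = (RR − 1) / RR = 1 − 1/RR.
PN = (5.4 − 1) / 5.4 = 4.4 / 5.4 ≈ 0.8148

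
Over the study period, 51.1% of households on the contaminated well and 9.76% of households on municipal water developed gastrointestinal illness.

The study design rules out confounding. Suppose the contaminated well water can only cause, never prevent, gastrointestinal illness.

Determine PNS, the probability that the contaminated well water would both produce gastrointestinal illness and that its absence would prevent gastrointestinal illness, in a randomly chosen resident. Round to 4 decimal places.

p₁ = 0.511, p₀ = 0.0976.
Under exogeneity and monotonicity, PNS = p₁ − p₀.
PNS = 0.511 − 0.0976 = 0.4134

PNS ≈ 0.4134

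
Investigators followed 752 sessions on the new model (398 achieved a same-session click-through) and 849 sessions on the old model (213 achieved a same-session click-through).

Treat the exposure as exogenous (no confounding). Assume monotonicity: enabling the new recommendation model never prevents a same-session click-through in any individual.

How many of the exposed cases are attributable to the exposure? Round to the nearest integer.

about 209 cases

p₁ = P(outcome | exposed) = 398/752 = 0.52926
p₀ = P(outcome | unexposed) = 213/849 = 0.25088
PN = (p₁ − p₀)/p₁ = (0.52926 − 0.25088) / 0.52926 ≈ 0.52597.
Attributable cases ≈ PN × (exposed cases) = 0.52597 × 398 ≈ 209.34.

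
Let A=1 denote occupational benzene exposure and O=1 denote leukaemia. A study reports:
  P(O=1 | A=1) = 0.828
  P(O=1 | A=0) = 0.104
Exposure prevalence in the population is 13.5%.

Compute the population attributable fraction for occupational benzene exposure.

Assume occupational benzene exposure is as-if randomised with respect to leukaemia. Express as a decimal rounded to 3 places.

Let p₁ = 0.828, p₀ = 0.104.
Overall risk P(Y=1) = π·p₁ + (1−π)·p₀ = 0.135×0.828 + 0.865×0.104 = 0.20174.
Under exogeneity, PAF = [P(Y=1) − p₀] / P(Y=1).
PAF = (0.20174 − 0.104) / 0.20174 ≈ 0.4845

PAF ≈ 0.484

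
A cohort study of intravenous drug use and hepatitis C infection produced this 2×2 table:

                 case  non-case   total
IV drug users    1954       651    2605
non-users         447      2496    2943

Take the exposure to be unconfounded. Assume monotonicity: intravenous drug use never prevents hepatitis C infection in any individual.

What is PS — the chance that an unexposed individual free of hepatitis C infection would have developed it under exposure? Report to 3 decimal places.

p₁ = P(outcome | exposed) = 1954/2605 = 0.7501
p₀ = P(outcome | unexposed) = 447/2943 = 0.15189
Under exogeneity and monotonicity, PS = (p₁ − p₀) / (1 − p₀).
PS = (0.7501 − 0.15189) / (1 − 0.15189) = 0.59821 / 0.84811 ≈ 0.7053

PS ≈ 0.705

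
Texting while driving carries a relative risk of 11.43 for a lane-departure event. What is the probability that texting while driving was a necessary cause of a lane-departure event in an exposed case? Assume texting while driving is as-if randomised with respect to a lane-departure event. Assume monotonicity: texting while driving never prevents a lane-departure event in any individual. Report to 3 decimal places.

Under exogeneity and monotonicity, PN = (RR − 1) / RR = 1 − 1/RR.
PN = (11.43 − 1) / 11.43 = 10.43 / 11.43 ≈ 0.9125

PN ≈ 0.913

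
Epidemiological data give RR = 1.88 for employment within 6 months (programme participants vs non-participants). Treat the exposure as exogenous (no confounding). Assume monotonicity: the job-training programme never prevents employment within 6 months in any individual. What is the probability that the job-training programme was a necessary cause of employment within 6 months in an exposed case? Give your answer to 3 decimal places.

PN ≈ 0.468

Under exogeneity and monotonicity, PN = (RR − 1) / RR = 1 − 1/RR.
PN = (1.88 − 1) / 1.88 = 0.88 / 1.88 ≈ 0.4681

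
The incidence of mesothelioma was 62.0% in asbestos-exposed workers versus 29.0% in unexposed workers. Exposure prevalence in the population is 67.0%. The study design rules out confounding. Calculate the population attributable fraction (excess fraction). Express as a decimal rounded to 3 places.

p₁ = 0.62, p₀ = 0.29.
Overall risk P(Y=1) = π·p₁ + (1−π)·p₀ = 0.67×0.62 + 0.33×0.29 = 0.5111.
Under exogeneity, PAF = [P(Y=1) − p₀] / P(Y=1).
PAF = (0.5111 − 0.29) / 0.5111 ≈ 0.4326

PAF ≈ 0.433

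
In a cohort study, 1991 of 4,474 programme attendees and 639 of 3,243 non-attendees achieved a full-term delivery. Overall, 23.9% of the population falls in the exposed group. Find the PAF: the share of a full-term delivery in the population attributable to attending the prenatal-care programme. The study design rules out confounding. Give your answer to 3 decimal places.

PAF ≈ 0.231

p₁ = P(outcome | exposed) = 1991/4474 = 0.44502
p₀ = P(outcome | unexposed) = 639/3243 = 0.19704
Overall risk P(Y=1) = π·p₁ + (1−π)·p₀ = 0.239×0.44502 + 0.761×0.19704 = 0.25631.
Under exogeneity, PAF = [P(Y=1) − p₀] / P(Y=1).
PAF = (0.25631 − 0.19704) / 0.25631 ≈ 0.2312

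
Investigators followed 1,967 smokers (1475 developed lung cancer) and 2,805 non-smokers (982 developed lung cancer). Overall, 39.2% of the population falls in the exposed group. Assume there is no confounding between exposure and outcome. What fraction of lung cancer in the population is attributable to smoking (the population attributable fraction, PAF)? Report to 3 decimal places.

p₁ = P(outcome | exposed) = 1475/1967 = 0.74987
p₀ = P(outcome | unexposed) = 982/2805 = 0.35009
Overall risk P(Y=1) = π·p₁ + (1−π)·p₀ = 0.392×0.74987 + 0.608×0.35009 = 0.5068.
Under exogeneity, PAF = [P(Y=1) − p₀] / P(Y=1).
PAF = (0.5068 − 0.35009) / 0.5068 ≈ 0.3092

PAF ≈ 0.309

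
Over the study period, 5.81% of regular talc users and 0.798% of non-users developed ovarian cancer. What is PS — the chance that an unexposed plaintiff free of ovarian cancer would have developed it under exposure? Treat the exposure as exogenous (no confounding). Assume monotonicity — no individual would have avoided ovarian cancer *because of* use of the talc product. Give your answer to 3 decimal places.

p₁ = 0.0581, p₀ = 0.00798.
Under exogeneity and monotonicity, PS = (p₁ − p₀) / (1 − p₀).
PS = (0.0581 − 0.00798) / (1 − 0.00798) = 0.05012 / 0.99202 ≈ 0.0505

PS ≈ 0.051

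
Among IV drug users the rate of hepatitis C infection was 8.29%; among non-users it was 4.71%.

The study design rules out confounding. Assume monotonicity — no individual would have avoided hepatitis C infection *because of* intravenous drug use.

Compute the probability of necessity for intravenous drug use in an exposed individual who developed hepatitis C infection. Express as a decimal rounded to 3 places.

p₁ = 0.0829, p₀ = 0.0471.
Under exogeneity and monotonicity, PN = (p₁ − p₀) / p₁.
PN = (0.0829 − 0.0471) / 0.0829 = 0.0358 / 0.0829 ≈ 0.4318

PN ≈ 0.432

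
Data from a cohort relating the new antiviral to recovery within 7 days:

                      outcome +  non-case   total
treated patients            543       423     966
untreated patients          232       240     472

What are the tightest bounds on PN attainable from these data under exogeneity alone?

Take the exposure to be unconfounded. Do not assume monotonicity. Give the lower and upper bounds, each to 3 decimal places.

p₁ = P(outcome | exposed) = 543/966 = 0.56211
p₀ = P(outcome | unexposed) = 232/472 = 0.49153
Under exogeneity alone the bounds on PN are max{0,(p₁−p₀)/p₁} ≤ PN ≤ min{1,(1−p₀)/p₁}.
  lower = (p₁ − p₀)/p₁ = 0.070586 / 0.56211 ≈ 0.1256
  upper = min{1, (1 − p₀)/p₁} = 0.50847 / 0.56211 ≈ 0.9046

0.126 ≤ PN ≤ 0.905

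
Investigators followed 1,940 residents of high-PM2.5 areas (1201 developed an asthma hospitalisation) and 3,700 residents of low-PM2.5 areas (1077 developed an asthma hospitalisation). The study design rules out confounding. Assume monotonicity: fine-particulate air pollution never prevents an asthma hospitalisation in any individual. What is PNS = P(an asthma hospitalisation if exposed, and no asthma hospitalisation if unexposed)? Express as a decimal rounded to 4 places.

p₁ = P(outcome | exposed) = 1201/1940 = 0.61907
p₀ = P(outcome | unexposed) = 1077/3700 = 0.29108
Under exogeneity and monotonicity, PNS = p₁ − p₀.
PNS = 0.61907 − 0.29108 = 0.32799

PNS ≈ 0.3280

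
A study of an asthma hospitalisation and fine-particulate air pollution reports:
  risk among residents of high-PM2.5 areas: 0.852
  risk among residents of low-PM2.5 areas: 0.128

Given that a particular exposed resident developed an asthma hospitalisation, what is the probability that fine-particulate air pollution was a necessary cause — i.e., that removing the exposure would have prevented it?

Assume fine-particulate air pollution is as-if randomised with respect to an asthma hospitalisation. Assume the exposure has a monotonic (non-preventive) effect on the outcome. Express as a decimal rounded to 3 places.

PN ≈ 0.850

Let p₁ = 0.852, p₀ = 0.128.
Under exogeneity and monotonicity, PN = (p₁ − p₀) / p₁.
PN = (0.852 − 0.128) / 0.852 = 0.724 / 0.852 ≈ 0.8498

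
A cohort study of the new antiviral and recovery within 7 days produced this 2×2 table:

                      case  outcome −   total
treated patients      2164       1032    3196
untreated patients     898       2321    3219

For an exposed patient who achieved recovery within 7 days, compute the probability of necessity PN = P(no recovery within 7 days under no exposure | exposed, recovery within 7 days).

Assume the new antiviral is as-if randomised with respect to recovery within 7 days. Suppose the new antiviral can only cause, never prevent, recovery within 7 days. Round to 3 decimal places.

p₁ = P(outcome | exposed) = 2164/3196 = 0.6771
p₀ = P(outcome | unexposed) = 898/3219 = 0.27897
Under exogeneity and monotonicity, PN = (p₁ − p₀)/p₁.
PN = (0.6771 − 0.27897) / 0.6771 ≈ 0.5880

PN ≈ 0.588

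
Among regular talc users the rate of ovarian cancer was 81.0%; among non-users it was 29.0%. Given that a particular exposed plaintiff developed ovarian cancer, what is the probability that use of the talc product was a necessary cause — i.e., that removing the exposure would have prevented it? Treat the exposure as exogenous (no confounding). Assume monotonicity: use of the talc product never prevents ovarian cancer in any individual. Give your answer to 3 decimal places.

PN ≈ 0.642

p₁ = 0.81, p₀ = 0.29.
Under exogeneity and monotonicity, PN = (p₁ − p₀) / p₁.
PN = (0.81 − 0.29) / 0.81 = 0.52 / 0.81 ≈ 0.6420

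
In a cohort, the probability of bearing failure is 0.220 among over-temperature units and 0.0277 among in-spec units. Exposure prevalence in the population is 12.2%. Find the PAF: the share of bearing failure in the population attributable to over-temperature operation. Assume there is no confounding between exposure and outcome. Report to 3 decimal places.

PAF ≈ 0.459

Let p₁ = 0.22, p₀ = 0.0277.
Overall risk P(Y=1) = π·p₁ + (1−π)·p₀ = 0.122×0.22 + 0.878×0.0277 = 0.051161.
Under exogeneity, PAF = [P(Y=1) − p₀] / P(Y=1).
PAF = (0.051161 − 0.0277) / 0.051161 ≈ 0.4586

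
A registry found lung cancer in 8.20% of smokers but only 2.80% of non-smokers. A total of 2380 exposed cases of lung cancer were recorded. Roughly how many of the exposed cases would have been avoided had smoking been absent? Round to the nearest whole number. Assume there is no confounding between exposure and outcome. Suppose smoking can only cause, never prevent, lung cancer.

p₁ = 0.082, p₀ = 0.028.
PN = (p₁ − p₀)/p₁ = (0.082 − 0.028) / 0.082 ≈ 0.65854.
Attributable cases ≈ PN × (exposed cases) = 0.65854 × 2380 ≈ 1567.32.

about 1567 cases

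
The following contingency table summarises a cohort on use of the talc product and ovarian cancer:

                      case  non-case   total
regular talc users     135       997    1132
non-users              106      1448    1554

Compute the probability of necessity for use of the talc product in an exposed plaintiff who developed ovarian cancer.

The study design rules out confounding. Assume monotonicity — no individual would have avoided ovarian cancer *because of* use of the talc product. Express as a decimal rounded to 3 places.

p₁ = P(outcome | exposed) = 135/1132 = 0.11926
p₀ = P(outcome | unexposed) = 106/1554 = 0.068211
Under exogeneity and monotonicity, PN = (p₁ − p₀)/p₁.
PN = (0.11926 − 0.068211) / 0.11926 ≈ 0.4280

PN ≈ 0.428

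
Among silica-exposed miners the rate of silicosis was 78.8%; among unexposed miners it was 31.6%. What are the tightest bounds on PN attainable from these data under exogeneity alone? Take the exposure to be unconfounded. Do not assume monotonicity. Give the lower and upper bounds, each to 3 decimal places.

0.599 ≤ PN ≤ 0.868

p₁ = 0.788, p₀ = 0.316.
Under exogeneity alone the bounds on PN are max{0,(p₁−p₀)/p₁} ≤ PN ≤ min{1,(1−p₀)/p₁}.
  lower = (p₁ − p₀)/p₁ = 0.472 / 0.788 ≈ 0.5990
  upper = min{1, (1 − p₀)/p₁} = 0.684 / 0.788 ≈ 0.8680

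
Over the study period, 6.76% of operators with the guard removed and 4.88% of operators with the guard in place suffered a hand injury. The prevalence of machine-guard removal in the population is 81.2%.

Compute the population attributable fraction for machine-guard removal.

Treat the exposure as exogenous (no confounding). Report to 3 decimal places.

PAF ≈ 0.238

p₁ = 0.0676, p₀ = 0.0488.
Overall risk P(Y=1) = π·p₁ + (1−π)·p₀ = 0.812×0.0676 + 0.188×0.0488 = 0.064066.
Under exogeneity, PAF = [P(Y=1) − p₀] / P(Y=1).
PAF = (0.064066 − 0.0488) / 0.064066 ≈ 0.2383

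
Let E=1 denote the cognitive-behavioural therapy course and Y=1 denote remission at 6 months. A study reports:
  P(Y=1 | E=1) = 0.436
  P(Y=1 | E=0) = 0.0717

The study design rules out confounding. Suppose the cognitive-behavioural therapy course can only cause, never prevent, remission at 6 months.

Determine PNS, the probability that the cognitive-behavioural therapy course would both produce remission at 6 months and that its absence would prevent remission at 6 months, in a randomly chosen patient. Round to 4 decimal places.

Let p₁ = 0.436, p₀ = 0.0717.
Under exogeneity and monotonicity, PNS = p₁ − p₀.
PNS = 0.436 − 0.0717 = 0.3643

PNS ≈ 0.3643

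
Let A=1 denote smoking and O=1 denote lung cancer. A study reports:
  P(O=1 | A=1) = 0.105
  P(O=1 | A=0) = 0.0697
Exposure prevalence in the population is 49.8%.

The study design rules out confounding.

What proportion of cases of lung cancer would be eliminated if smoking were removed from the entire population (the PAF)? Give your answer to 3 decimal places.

PAF ≈ 0.201

Let p₁ = 0.105, p₀ = 0.0697.
Overall risk P(Y=1) = π·p₁ + (1−π)·p₀ = 0.498×0.105 + 0.502×0.0697 = 0.087279.
Under exogeneity, PAF = [P(Y=1) − p₀] / P(Y=1).
PAF = (0.087279 − 0.0697) / 0.087279 ≈ 0.2014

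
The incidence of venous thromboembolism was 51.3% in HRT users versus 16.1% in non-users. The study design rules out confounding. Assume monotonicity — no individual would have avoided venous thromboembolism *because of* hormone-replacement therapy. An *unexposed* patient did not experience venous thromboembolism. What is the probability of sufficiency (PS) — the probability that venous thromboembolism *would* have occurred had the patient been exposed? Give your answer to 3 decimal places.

PS ≈ 0.420

p₁ = 0.513, p₀ = 0.161.
Under exogeneity and monotonicity, PS = (p₁ − p₀) / (1 − p₀).
PS = (0.513 − 0.161) / (1 − 0.161) = 0.352 / 0.839 ≈ 0.4195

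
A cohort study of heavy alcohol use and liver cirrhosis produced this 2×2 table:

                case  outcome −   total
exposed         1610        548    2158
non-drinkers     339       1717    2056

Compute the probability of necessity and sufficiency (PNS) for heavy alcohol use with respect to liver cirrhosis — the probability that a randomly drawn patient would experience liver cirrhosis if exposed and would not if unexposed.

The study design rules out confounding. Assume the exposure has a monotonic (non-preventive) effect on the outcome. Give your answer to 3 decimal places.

p₁ = P(outcome | exposed) = 1610/2158 = 0.74606
p₀ = P(outcome | unexposed) = 339/2056 = 0.16488
Under exogeneity and monotonicity, PNS = p₁ − p₀.
PNS = 0.74606 − 0.16488 = 0.58118

PNS ≈ 0.581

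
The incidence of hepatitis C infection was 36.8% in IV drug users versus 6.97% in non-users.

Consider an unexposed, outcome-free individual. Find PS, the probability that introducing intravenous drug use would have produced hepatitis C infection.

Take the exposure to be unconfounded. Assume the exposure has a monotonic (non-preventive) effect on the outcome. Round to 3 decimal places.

PS ≈ 0.321

p₁ = 0.368, p₀ = 0.0697.
Under exogeneity and monotonicity, PS = (p₁ − p₀) / (1 − p₀).
PS = (0.368 − 0.0697) / (1 − 0.0697) = 0.2983 / 0.9303 ≈ 0.3206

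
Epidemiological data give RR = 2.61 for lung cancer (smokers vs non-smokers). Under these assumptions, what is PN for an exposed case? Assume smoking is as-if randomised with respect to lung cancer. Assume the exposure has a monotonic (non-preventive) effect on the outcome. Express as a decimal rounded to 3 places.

Under exogeneity and monotonicity, PN = (RR − 1) / RR = 1 − 1/RR.
PN = (2.61 − 1) / 2.61 = 1.61 / 2.61 ≈ 0.6169

PN ≈ 0.617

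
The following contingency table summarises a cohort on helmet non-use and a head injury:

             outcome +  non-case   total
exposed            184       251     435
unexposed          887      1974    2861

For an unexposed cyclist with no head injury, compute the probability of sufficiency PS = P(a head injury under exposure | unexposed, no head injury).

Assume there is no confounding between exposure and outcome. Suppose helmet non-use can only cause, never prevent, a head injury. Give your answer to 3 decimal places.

p₁ = P(outcome | exposed) = 184/435 = 0.42299
p₀ = P(outcome | unexposed) = 887/2861 = 0.31003
Under exogeneity and monotonicity, PS = (p₁ − p₀) / (1 − p₀).
PS = (0.42299 − 0.31003) / (1 − 0.31003) = 0.11296 / 0.68997 ≈ 0.1637

PS ≈ 0.164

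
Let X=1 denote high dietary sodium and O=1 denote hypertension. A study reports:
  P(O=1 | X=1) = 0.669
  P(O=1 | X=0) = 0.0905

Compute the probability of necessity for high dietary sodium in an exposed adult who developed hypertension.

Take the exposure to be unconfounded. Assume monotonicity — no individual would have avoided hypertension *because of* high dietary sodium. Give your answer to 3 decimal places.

PN ≈ 0.865

Let p₁ = 0.669, p₀ = 0.0905.
Under exogeneity and monotonicity, PN = (p₁ − p₀) / p₁.
PN = (0.669 − 0.0905) / 0.669 = 0.5785 / 0.669 ≈ 0.8647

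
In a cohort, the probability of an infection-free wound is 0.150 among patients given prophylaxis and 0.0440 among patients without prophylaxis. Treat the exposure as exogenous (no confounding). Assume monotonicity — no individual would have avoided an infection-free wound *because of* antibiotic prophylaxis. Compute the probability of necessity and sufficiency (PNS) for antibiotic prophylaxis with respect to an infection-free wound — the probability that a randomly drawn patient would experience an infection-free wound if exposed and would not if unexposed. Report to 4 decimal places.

PNS ≈ 0.1060

Let p₁ = 0.15, p₀ = 0.044.
Under exogeneity and monotonicity, PNS = p₁ − p₀.
PNS = 0.15 − 0.044 = 0.106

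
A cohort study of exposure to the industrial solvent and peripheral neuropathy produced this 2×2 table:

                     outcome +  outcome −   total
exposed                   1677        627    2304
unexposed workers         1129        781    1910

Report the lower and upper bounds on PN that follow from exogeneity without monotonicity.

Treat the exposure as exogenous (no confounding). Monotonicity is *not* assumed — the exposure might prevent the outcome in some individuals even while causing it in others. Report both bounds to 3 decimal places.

p₁ = P(outcome | exposed) = 1677/2304 = 0.72786
p₀ = P(outcome | unexposed) = 1129/1910 = 0.5911
Under exogeneity alone the bounds on PN are max{0,(p₁−p₀)/p₁} ≤ PN ≤ min{1,(1−p₀)/p₁}.
  lower = (p₁ − p₀)/p₁ = 0.13677 / 0.72786 ≈ 0.1879
  upper = min{1, (1 − p₀)/p₁} = 0.4089 / 0.72786 ≈ 0.5618

0.188 ≤ PN ≤ 0.562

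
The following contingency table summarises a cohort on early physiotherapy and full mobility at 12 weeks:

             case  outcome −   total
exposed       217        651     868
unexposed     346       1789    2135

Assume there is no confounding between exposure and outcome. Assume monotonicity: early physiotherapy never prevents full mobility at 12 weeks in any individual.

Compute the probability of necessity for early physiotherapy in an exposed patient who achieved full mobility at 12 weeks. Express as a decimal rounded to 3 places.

p₁ = P(outcome | exposed) = 217/868 = 0.25
p₀ = P(outcome | unexposed) = 346/2135 = 0.16206
Under exogeneity and monotonicity, PN = (p₁ − p₀) / p₁.
PN = (0.25 − 0.16206) / 0.25 = 0.087939 / 0.25 ≈ 0.3518

PN ≈ 0.352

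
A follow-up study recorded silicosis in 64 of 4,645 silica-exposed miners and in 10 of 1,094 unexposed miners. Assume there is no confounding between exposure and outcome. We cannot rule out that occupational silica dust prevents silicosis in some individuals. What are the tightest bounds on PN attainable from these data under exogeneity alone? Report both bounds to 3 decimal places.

p₁ = P(outcome | exposed) = 64/4645 = 0.013778
p₀ = P(outcome | unexposed) = 10/1094 = 0.0091408
Under exogeneity alone the bounds on PN are max{0,(p₁−p₀)/p₁} ≤ PN ≤ min{1,(1−p₀)/p₁}.
  lower = (p₁ − p₀)/p₁ = 0.0046375 / 0.013778 ≈ 0.3366
  upper = min{1, (1 − p₀)/p₁} = 0.99086 / 0.013778 ≈ 71.9147 → capped at 1

0.337 ≤ PN ≤ 1.000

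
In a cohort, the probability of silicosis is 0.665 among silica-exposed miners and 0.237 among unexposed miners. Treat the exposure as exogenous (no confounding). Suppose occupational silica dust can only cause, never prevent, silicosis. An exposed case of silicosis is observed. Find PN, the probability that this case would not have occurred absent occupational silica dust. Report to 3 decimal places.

Let p₁ = 0.665, p₀ = 0.237.
Under exogeneity and monotonicity, PN = (p₁ − p₀) / p₁.
PN = (0.665 − 0.237) / 0.665 = 0.428 / 0.665 ≈ 0.6436

PN ≈ 0.644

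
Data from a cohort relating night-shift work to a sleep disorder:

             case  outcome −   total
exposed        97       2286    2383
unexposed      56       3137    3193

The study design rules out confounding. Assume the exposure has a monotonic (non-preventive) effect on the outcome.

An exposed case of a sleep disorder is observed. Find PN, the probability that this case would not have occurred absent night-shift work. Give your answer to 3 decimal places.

PN ≈ 0.569

p₁ = P(outcome | exposed) = 97/2383 = 0.040705
p₀ = P(outcome | unexposed) = 56/3193 = 0.017538
Under exogeneity and monotonicity, PN = (p₁ − p₀) / p₁.
PN = (0.040705 − 0.017538) / 0.040705 = 0.023167 / 0.040705 ≈ 0.5691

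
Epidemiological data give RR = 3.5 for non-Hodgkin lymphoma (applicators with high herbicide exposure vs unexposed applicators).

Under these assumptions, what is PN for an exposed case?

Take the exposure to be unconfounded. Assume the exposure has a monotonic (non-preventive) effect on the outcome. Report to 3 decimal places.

Under exogeneity and monotonicity, PN = (RR − 1) / RR = 1 − 1/RR.
PN = (3.5 − 1) / 3.5 = 2.5 / 3.5 ≈ 0.7143

PN ≈ 0.714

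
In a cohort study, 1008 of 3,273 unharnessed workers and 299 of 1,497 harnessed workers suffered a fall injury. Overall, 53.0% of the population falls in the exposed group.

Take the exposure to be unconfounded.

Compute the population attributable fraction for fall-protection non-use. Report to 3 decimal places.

p₁ = P(outcome | exposed) = 1008/3273 = 0.30797
p₀ = P(outcome | unexposed) = 299/1497 = 0.19973
Overall risk P(Y=1) = π·p₁ + (1−π)·p₀ = 0.53×0.30797 + 0.47×0.19973 = 0.2571.
Under exogeneity, PAF = [P(Y=1) − p₀] / P(Y=1).
PAF = (0.2571 − 0.19973) / 0.2571 ≈ 0.2231

PAF ≈ 0.223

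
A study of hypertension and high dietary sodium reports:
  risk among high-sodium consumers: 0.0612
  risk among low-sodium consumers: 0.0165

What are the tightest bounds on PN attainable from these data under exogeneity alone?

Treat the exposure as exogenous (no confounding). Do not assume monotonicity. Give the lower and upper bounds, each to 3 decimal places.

Let p₁ = 0.0612, p₀ = 0.0165.
Under exogeneity alone the bounds on PN are max{0,(p₁−p₀)/p₁} ≤ PN ≤ min{1,(1−p₀)/p₁}.
  lower = (p₁ − p₀)/p₁ = 0.0447 / 0.0612 ≈ 0.7304
  upper = min{1, (1 − p₀)/p₁} = 0.9835 / 0.0612 ≈ 16.0703 → capped at 1

0.730 ≤ PN ≤ 1.000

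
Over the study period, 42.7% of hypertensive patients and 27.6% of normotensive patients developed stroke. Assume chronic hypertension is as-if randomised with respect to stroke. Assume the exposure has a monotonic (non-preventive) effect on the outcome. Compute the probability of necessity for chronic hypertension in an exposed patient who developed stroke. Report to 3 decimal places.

PN ≈ 0.354

p₁ = 0.427, p₀ = 0.276.
Under exogeneity and monotonicity, PN = (p₁ − p₀) / p₁.
PN = (0.427 − 0.276) / 0.427 = 0.151 / 0.427 ≈ 0.3536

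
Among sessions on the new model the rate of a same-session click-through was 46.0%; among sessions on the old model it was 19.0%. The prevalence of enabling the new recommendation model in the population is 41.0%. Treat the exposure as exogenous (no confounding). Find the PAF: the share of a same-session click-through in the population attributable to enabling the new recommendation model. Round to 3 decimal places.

p₁ = 0.46, p₀ = 0.19.
Overall risk P(Y=1) = π·p₁ + (1−π)·p₀ = 0.41×0.46 + 0.59×0.19 = 0.3007.
Under exogeneity, PAF = [P(Y=1) − p₀] / P(Y=1).
PAF = (0.3007 − 0.19) / 0.3007 ≈ 0.3681

PAF ≈ 0.368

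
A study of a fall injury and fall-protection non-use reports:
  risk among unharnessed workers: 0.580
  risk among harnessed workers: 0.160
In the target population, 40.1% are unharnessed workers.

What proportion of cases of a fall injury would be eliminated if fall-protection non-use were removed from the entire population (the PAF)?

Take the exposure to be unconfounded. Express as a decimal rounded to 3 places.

Let p₁ = 0.58, p₀ = 0.16.
Overall risk P(Y=1) = π·p₁ + (1−π)·p₀ = 0.401×0.58 + 0.599×0.16 = 0.32842.
Under exogeneity, PAF = [P(Y=1) − p₀] / P(Y=1).
PAF = (0.32842 − 0.16) / 0.32842 ≈ 0.5128

PAF ≈ 0.513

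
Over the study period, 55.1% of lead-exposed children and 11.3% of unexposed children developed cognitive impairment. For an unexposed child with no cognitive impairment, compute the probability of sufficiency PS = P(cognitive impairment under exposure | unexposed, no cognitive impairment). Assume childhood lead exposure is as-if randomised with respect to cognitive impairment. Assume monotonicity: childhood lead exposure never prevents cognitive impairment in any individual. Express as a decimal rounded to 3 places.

p₁ = 0.551, p₀ = 0.113.
Under exogeneity and monotonicity, PS = (p₁ − p₀) / (1 − p₀).
PS = (0.551 − 0.113) / (1 − 0.113) = 0.438 / 0.887 ≈ 0.4938

PS ≈ 0.494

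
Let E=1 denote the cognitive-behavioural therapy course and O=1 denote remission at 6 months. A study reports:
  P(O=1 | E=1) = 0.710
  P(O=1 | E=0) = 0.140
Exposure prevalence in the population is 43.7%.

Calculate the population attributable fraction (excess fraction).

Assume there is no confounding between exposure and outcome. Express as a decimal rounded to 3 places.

Let p₁ = 0.71, p₀ = 0.14.
Overall risk P(Y=1) = π·p₁ + (1−π)·p₀ = 0.437×0.71 + 0.563×0.14 = 0.38909.
Under exogeneity, PAF = [P(Y=1) − p₀] / P(Y=1).
PAF = (0.38909 − 0.14) / 0.38909 ≈ 0.6402

PAF ≈ 0.640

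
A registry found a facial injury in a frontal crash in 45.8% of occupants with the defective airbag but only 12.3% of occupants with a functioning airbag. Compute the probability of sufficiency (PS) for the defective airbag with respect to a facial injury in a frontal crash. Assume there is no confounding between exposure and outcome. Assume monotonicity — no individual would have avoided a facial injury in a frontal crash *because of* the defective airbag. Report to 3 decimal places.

p₁ = 0.458, p₀ = 0.123.
Under exogeneity and monotonicity, PS = (p₁ − p₀) / (1 − p₀).
PS = (0.458 − 0.123) / (1 − 0.123) = 0.335 / 0.877 ≈ 0.3820

PS ≈ 0.382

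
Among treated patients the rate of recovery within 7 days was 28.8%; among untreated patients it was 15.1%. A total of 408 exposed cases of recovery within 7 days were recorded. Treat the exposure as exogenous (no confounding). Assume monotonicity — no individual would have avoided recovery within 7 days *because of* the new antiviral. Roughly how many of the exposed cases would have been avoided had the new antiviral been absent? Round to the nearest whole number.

p₁ = 0.288, p₀ = 0.151.
PN = (p₁ − p₀)/p₁ = (0.288 − 0.151) / 0.288 ≈ 0.47569.
Attributable cases ≈ PN × (exposed cases) = 0.47569 × 408 ≈ 194.08.

about 194 cases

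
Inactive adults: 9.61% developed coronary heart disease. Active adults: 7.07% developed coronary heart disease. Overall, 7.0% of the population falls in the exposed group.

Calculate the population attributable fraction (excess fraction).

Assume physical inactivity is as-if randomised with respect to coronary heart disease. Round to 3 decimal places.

p₁ = 0.0961, p₀ = 0.0707.
Overall risk P(Y=1) = π·p₁ + (1−π)·p₀ = 0.07×0.0961 + 0.93×0.0707 = 0.072478.
Under exogeneity, PAF = [P(Y=1) − p₀] / P(Y=1).
PAF = (0.072478 − 0.0707) / 0.072478 ≈ 0.0245

PAF ≈ 0.025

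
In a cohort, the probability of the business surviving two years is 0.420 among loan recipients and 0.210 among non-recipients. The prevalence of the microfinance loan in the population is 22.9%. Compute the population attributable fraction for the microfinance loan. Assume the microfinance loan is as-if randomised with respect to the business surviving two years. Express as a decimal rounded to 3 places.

PAF ≈ 0.186

Let p₁ = 0.42, p₀ = 0.21.
Overall risk P(Y=1) = π·p₁ + (1−π)·p₀ = 0.229×0.42 + 0.771×0.21 = 0.25809.
Under exogeneity, PAF = [P(Y=1) − p₀] / P(Y=1).
PAF = (0.25809 − 0.21) / 0.25809 ≈ 0.1863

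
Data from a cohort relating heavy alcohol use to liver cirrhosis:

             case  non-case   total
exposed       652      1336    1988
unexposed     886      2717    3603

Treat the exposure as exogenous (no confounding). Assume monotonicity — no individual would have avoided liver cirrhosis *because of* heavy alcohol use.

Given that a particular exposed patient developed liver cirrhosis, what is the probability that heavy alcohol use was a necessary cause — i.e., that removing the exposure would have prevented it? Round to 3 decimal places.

p₁ = P(outcome | exposed) = 652/1988 = 0.32797
p₀ = P(outcome | unexposed) = 886/3603 = 0.24591
Under exogeneity and monotonicity, PN = (p₁ − p₀)/p₁.
PN = (0.32797 − 0.24591) / 0.32797 ≈ 0.2502

PN ≈ 0.250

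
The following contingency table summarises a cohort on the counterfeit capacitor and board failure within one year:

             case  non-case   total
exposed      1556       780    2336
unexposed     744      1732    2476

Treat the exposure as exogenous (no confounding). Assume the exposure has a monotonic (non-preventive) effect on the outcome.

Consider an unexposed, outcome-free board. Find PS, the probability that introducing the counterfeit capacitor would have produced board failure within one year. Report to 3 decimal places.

PS ≈ 0.523

p₁ = P(outcome | exposed) = 1556/2336 = 0.6661
p₀ = P(outcome | unexposed) = 744/2476 = 0.30048
Under exogeneity and monotonicity, PS = (p₁ − p₀) / (1 − p₀).
PS = (0.6661 − 0.30048) / (1 − 0.30048) = 0.36561 / 0.69952 ≈ 0.5227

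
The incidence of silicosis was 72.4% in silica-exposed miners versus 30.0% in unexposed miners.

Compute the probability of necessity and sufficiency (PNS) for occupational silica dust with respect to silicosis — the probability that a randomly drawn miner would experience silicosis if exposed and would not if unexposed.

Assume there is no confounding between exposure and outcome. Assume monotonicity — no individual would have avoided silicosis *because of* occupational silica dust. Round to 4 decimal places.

p₁ = 0.724, p₀ = 0.3.
Under exogeneity and monotonicity, PNS = p₁ − p₀.
PNS = 0.724 − 0.3 = 0.424

PNS ≈ 0.4240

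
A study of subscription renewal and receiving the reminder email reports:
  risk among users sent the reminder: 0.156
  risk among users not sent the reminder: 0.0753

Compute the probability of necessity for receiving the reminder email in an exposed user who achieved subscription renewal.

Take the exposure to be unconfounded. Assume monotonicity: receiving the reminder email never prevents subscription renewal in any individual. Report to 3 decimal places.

PN ≈ 0.517

Let p₁ = 0.156, p₀ = 0.0753.
Under exogeneity and monotonicity, PN = (p₁ − p₀) / p₁.
PN = (0.156 − 0.0753) / 0.156 = 0.0807 / 0.156 ≈ 0.5173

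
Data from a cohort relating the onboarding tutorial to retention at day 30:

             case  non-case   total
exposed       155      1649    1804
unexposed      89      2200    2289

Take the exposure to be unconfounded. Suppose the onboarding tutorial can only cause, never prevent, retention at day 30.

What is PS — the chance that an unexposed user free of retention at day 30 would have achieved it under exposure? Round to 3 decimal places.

PS ≈ 0.049

p₁ = P(outcome | exposed) = 155/1804 = 0.08592
p₀ = P(outcome | unexposed) = 89/2289 = 0.038882
Under exogeneity and monotonicity, PS = (p₁ − p₀)/(1 − p₀).
PS = (0.08592 − 0.038882) / 0.96112 ≈ 0.0489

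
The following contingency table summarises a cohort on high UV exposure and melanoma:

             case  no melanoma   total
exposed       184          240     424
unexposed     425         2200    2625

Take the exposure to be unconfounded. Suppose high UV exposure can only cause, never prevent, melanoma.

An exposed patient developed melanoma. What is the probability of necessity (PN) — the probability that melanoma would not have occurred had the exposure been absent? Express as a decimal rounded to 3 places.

p₁ = P(outcome | exposed) = 184/424 = 0.43396
p₀ = P(outcome | unexposed) = 425/2625 = 0.1619
Under exogeneity and monotonicity, PN = (p₁ − p₀)/p₁.
PN = (0.43396 − 0.1619) / 0.43396 ≈ 0.6269

PN ≈ 0.627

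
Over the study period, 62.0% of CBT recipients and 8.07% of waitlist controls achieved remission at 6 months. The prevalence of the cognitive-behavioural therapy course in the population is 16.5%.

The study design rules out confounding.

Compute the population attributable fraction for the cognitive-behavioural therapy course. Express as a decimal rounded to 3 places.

PAF ≈ 0.524

p₁ = 0.62, p₀ = 0.0807.
Overall risk P(Y=1) = π·p₁ + (1−π)·p₀ = 0.165×0.62 + 0.835×0.0807 = 0.16968.
Under exogeneity, PAF = [P(Y=1) − p₀] / P(Y=1).
PAF = (0.16968 − 0.0807) / 0.16968 ≈ 0.5244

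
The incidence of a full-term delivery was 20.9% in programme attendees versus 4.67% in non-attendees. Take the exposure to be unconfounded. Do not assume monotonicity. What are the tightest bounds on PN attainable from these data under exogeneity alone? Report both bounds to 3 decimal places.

p₁ = 0.209, p₀ = 0.0467.
Under exogeneity alone the bounds on PN are max{0,(p₁−p₀)/p₁} ≤ PN ≤ min{1,(1−p₀)/p₁}.
  lower = (p₁ − p₀)/p₁ = 0.1623 / 0.209 ≈ 0.7766
  upper = min{1, (1 − p₀)/p₁} = 0.9533 / 0.209 ≈ 4.5612 → capped at 1

0.777 ≤ PN ≤ 1.000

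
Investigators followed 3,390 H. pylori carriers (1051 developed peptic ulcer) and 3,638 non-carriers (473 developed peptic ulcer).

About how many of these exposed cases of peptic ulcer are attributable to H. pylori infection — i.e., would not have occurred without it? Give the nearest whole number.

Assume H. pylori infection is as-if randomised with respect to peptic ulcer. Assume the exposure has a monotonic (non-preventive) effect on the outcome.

p₁ = P(outcome | exposed) = 1051/3390 = 0.31003
p₀ = P(outcome | unexposed) = 473/3638 = 0.13002
PN = (p₁ − p₀)/p₁ = (0.31003 − 0.13002) / 0.31003 ≈ 0.58063.
Attributable cases ≈ PN × (exposed cases) = 0.58063 × 1051 ≈ 610.24.

about 610 cases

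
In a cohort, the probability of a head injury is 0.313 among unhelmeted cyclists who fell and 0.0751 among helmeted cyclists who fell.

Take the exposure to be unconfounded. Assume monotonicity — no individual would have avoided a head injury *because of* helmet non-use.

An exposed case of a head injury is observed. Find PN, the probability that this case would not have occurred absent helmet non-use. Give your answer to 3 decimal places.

Let p₁ = 0.313, p₀ = 0.0751.
Under exogeneity and monotonicity, PN = (p₁ − p₀) / p₁.
PN = (0.313 − 0.0751) / 0.313 = 0.2379 / 0.313 ≈ 0.7601

PN ≈ 0.760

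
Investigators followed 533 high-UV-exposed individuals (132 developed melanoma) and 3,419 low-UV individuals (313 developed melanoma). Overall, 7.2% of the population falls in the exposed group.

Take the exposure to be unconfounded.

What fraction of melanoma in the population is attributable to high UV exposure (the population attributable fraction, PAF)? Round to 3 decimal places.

p₁ = P(outcome | exposed) = 132/533 = 0.24765
p₀ = P(outcome | unexposed) = 313/3419 = 0.091547
Overall risk P(Y=1) = π·p₁ + (1−π)·p₀ = 0.072×0.24765 + 0.928×0.091547 = 0.10279.
Under exogeneity, PAF = [P(Y=1) − p₀] / P(Y=1).
PAF = (0.10279 − 0.091547) / 0.10279 ≈ 0.1093

PAF ≈ 0.109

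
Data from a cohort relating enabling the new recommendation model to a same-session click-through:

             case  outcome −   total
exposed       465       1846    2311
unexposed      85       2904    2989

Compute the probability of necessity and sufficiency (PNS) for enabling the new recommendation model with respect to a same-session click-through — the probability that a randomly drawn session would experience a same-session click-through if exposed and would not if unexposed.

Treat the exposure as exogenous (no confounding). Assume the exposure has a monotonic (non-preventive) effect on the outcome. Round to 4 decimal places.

p₁ = P(outcome | exposed) = 465/2311 = 0.20121
p₀ = P(outcome | unexposed) = 85/2989 = 0.028438
Under exogeneity and monotonicity, PNS = p₁ − p₀.
PNS = 0.20121 − 0.028438 = 0.17277

PNS ≈ 0.1728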